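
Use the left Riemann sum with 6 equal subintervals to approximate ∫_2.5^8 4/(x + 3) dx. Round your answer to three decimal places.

Δx = (8 − 2.5)/6 = 11/12.
Left endpoints: 2.5, 41/12, 13/3, 5.25, 37/6, 85/12.
f(2.5) = 8/11, f(41/12) = 48/77, f(13/3) = 6/11, f(5.25) = 16/33, f(37/6) = 24/55, f(85/12) = 48/121.
Sum = Δx · [f(2.5) + f(41/12) + f(13/3) + ...].
Sum ≈ 2.946.

2.946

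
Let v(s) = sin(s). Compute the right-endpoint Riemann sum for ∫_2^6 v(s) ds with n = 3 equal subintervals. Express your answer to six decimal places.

-1.958585

Δs = (6 − 2)/3 = 4/3.
Right endpoints: 10/3, 14/3, 6.
v(10/3) ≈ -0.190568, v(14/3) ≈ -0.998955, v(6) ≈ -0.279415.
Sum = Δs · [v(10/3) + v(14/3) + v(6)].
Sum ≈ -1.958585.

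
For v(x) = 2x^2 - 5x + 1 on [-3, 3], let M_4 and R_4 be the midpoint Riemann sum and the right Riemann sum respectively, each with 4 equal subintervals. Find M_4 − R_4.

15.75

M_4 = 39.75.
R_4 = 24.
M_4 − R_4 = 15.75.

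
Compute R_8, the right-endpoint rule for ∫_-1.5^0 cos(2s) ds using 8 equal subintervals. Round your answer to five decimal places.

0.25629

Δs = (0 − (-1.5))/8 = 0.1875.
Right endpoints: -1.3125, -1.125, -0.9375, -0.75, -0.5625, -0.375, -0.1875, 0.
f(-1.3125) ≈ -0.86951, f(-1.125) ≈ -0.62817, f(-0.9375) ≈ -0.29953, f(-0.75) ≈ 0.07074, f(-0.5625) ≈ 0.43118, f(-0.375) ≈ 0.73169, f(-0.1875) ≈ 0.93051, f(0) ≈ 1.00000.
Sum = Δs · [f(-1.3125) + f(-1.125) + f(-0.9375) + ...].
Sum ≈ 0.25629.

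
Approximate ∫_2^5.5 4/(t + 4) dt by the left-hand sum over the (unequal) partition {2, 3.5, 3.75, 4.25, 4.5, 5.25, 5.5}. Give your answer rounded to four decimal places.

1.9737

Subinterval widths: 1.5, 0.25, 0.5, 0.25, 0.75, 0.25.
Left endpoints: 2, 3.5, 3.75, 4.25, 4.5, 5.25.
f(2) = 2/3, f(3.5) = 8/15, f(3.75) = 16/31, f(4.25) = 16/33, f(4.5) = 8/17, f(5.25) = 16/37.
Sum = Σ Δt_i · f(t_i).
Sum ≈ 1.9737.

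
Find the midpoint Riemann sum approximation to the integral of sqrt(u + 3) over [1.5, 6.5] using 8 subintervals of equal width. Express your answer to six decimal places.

13.157878

Δu = (6.5 − 1.5)/8 = 0.625.
Midpoints: 1.8125, 2.4375, 3.0625, 3.6875, 4.3125, 4.9375, 5.5625, 6.1875.
f(1.8125) ≈ 2.193741, f(2.4375) ≈ 2.331845, f(3.0625) ≈ 2.462214, f(3.6875) ≈ 2.586020, f(4.3125) ≈ 2.704163, f(4.9375) ≈ 2.817357, f(5.5625) ≈ 2.926175, f(6.1875) ≈ 3.031089.
Sum = Δu · [f(1.8125) + f(2.4375) + f(3.0625) + ...].
Sum ≈ 13.157878.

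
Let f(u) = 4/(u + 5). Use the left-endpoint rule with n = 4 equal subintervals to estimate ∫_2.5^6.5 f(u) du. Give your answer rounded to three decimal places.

Δu = (6.5 − 2.5)/4 = 1.
Left endpoints: 2.5, 3.5, 4.5, 5.5.
f(2.5) = 8/15, f(3.5) = 8/17, f(4.5) = 8/19, f(5.5) = 8/21.
Sum = Δu · [f(2.5) + f(3.5) + f(4.5) + f(5.5)].
Sum ≈ 1.806.

1.806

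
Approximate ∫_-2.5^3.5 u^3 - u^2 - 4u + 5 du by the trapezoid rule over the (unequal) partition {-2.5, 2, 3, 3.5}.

Subinterval widths: 4.5, 1, 0.5.
f(-2.5) = -6.875, f(2) = 1, f(3) = 11, f(3.5) = 21.625.
On each subinterval the trapezoid contributes (Δu_i/2)·[f(u_{i-1}) + f(u_i)].
Sum = 0.9375.

0.9375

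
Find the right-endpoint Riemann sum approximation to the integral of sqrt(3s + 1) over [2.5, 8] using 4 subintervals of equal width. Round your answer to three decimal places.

Δs = (8 − 2.5)/4 = 1.375.
Right endpoints: 3.875, 5.25, 6.625, 8.
f(3.875) ≈ 3.553, f(5.25) ≈ 4.093, f(6.625) ≈ 4.569, f(8) ≈ 5.000.
Sum = Δs · [f(3.875) + f(5.25) + f(6.625) + f(8)].
Sum ≈ 23.670.

23.670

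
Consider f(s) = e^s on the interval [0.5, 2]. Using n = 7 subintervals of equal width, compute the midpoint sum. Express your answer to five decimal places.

Δs = (2 − 0.5)/7 = 3/14.
Midpoints: 17/28, 23/28, 29/28, 1.25, 41/28, 47/28, 53/28.
f(17/28) ≈ 1.83518, f(23/28) ≈ 2.27375, f(29/28) ≈ 2.81712, f(1.25) ≈ 3.49034, f(41/28) ≈ 4.32445, f(47/28) ≈ 5.35790, f(53/28) ≈ 6.63831.
Sum = Δs · [f(17/28) + f(23/28) + f(29/28) + ...].
Sum ≈ 5.72937.

5.72937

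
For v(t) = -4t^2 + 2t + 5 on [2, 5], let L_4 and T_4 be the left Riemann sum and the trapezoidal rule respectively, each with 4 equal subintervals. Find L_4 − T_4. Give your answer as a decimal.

L_4 = -91.875.
T_4 = -121.125.
L_4 − T_4 = 29.25.

29.25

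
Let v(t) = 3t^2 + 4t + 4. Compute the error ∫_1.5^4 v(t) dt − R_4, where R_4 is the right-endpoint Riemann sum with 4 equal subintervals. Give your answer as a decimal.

-16.50390625

Exact integral: ∫_1.5^4 v(t) dt = 98.125.
R_4 = 114.62890625.
Error = 98.125 − 114.62890625 = -16.50390625.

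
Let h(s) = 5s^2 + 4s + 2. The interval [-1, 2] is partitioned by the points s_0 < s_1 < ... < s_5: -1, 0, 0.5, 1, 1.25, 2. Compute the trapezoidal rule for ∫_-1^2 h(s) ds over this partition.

28.40625

Subinterval widths: 1, 0.5, 0.5, 0.25, 0.75.
h(-1) = 3, h(0) = 2, h(0.5) = 5.25, h(1) = 11, h(1.25) = 14.8125, h(2) = 30.
On each subinterval the trapezoid contributes (Δs_i/2)·[h(s_{i-1}) + h(s_i)].
Sum = 28.40625.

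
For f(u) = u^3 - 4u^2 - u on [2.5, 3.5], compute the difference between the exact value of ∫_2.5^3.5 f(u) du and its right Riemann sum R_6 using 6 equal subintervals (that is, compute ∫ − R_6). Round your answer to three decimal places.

-0.211

Exact integral: ∫_2.5^3.5 f(u) du ≈ -11.58333.
R_6 ≈ -11.37269.
Error ≈ -11.58333 − (-11.37269) ≈ -0.211.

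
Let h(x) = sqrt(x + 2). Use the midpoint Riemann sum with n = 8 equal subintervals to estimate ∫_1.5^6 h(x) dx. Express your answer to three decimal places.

10.721

Δx = (6 − 1.5)/8 = 0.5625.
Midpoints: 1.78125, 2.34375, 2.90625, 3.46875, 4.03125, 4.59375, 5.15625, 5.71875.
h(1.78125) ≈ 1.945, h(2.34375) ≈ 2.084, h(2.90625) ≈ 2.215, h(3.46875) ≈ 2.339, h(4.03125) ≈ 2.456, h(4.59375) ≈ 2.568, h(5.15625) ≈ 2.675, h(5.71875) ≈ 2.778.
Sum = Δx · [h(1.78125) + h(2.34375) + h(2.90625) + ...].
Sum ≈ 10.721.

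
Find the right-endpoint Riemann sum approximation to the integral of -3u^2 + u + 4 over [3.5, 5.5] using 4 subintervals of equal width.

-119.75

Δu = (5.5 − 3.5)/4 = 0.5.
Right endpoints: 4, 4.5, 5, 5.5.
f(4) = -40, f(4.5) = -52.25, f(5) = -66, f(5.5) = -81.25.
Sum = Δu · [f(4) + f(4.5) + f(5) + f(5.5)].
Sum = -119.75.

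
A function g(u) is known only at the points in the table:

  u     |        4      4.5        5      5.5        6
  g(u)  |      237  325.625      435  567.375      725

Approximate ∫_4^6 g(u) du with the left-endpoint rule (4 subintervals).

782.5

Δu = 0.5.
Sum = 0.5·[237 + 325.625 + 435 + 567.375] = 782.5.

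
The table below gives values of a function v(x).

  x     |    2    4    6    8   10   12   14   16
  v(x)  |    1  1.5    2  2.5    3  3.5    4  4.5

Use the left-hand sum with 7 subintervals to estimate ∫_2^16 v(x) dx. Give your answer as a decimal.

35

Δx = 2.
Sum = 2·[1 + 1.5 + 2 + 2.5 + 3 + 3.5 + 4] = 35.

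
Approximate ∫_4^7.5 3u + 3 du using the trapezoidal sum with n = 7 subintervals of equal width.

Δu = (7.5 − 4)/7 = 0.5.
f(4) = 15, f(4.5) = 16.5, f(5) = 18, f(5.5) = 19.5, f(6) = 21, f(6.5) = 22.5, f(7) = 24, f(7.5) = 25.5.
T_7 = (Δu/2)·[f(u_0) + 2f(u_1) + ... + 2f(u_{6}) + f(u_7)].
Sum = 70.875.

70.875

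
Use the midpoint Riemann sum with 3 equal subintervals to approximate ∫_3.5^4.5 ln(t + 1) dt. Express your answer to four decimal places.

Δt = (4.5 − 3.5)/3 = 1/3.
Midpoints: 11/3, 4, 13/3.
f(11/3) ≈ 1.5404, f(4) ≈ 1.6094, f(13/3) ≈ 1.6740.
Sum = Δt · [f(11/3) + f(4) + f(13/3)].
Sum ≈ 1.6080.

1.6080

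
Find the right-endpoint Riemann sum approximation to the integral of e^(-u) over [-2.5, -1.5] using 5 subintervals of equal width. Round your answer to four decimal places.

Δu = (-1.5 − (-2.5))/5 = 0.2.
Right endpoints: -2.3, -2.1, -1.9, -1.7, -1.5.
f(-2.3) ≈ 9.9742, f(-2.1) ≈ 8.1662, f(-1.9) ≈ 6.6859, f(-1.7) ≈ 5.4739, f(-1.5) ≈ 4.4817.
Sum = Δu · [f(-2.3) + f(-2.1) + f(-1.9) + f(-1.7) + f(-1.5)].
Sum ≈ 6.9564.

6.9564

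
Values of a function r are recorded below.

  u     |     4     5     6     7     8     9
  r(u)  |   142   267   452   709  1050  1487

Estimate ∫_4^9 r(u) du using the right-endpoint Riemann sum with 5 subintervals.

3965

Δu = 1.
Sum = 1·[267 + 452 + 709 + 1050 + 1487] = 3965.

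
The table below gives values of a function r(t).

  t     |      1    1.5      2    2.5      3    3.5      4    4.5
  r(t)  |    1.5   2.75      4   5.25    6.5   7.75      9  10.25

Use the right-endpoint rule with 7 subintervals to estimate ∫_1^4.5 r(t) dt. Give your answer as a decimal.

Δt = 0.5.
Sum = 0.5·[2.75 + 4 + 5.25 + 6.5 + 7.75 + 9 + 10.25] = 22.75.

22.75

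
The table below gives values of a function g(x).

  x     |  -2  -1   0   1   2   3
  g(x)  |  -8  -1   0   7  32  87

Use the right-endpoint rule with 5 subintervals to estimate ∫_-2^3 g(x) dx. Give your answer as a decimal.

Δx = 1.
Sum = 1·[(-1) + 0 + 7 + 32 + 87] = 125.

125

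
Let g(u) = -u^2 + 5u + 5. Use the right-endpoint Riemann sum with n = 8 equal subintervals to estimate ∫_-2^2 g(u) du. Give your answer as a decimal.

Δu = (2 − (-2))/8 = 0.5.
Right endpoints: -1.5, -1, -0.5, 0, 0.5, 1, 1.5, 2.
g(-1.5) = -4.75, g(-1) = -1, g(-0.5) = 2.25, g(0) = 5, g(0.5) = 7.25, g(1) = 9, g(1.5) = 10.25, g(2) = 11.
Sum = Δu · [g(-1.5) + g(-1) + g(-0.5) + ...].
Sum = 19.5.

19.5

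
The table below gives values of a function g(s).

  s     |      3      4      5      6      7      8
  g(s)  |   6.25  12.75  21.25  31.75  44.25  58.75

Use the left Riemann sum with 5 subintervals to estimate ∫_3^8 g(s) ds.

116.25

Δs = 1.
Sum = 1·[6.25 + 12.75 + 21.25 + 31.75 + 44.25] = 116.25.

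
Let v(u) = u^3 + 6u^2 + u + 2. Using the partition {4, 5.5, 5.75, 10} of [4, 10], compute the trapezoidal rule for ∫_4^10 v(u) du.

4752.48046875

Subinterval widths: 1.5, 0.25, 4.25.
v(4) = 166, v(5.5) = 355.375, v(5.75) = 396.234375, v(10) = 1612.
On each subinterval the trapezoid contributes (Δu_i/2)·[v(u_{i-1}) + v(u_i)].
Sum = 4752.48046875.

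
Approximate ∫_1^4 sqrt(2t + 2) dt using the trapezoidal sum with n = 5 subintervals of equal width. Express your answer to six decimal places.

7.868761

Δt = (4 − 1)/5 = 0.6.
f(1) ≈ 2.000000, f(1.6) ≈ 2.280351, f(2.2) ≈ 2.529822, f(2.8) ≈ 2.756810, f(3.4) ≈ 2.966479, f(4) ≈ 3.162278.
T_5 = (Δt/2)·[f(t_0) + 2f(t_1) + ... + 2f(t_{4}) + f(t_5)].
Sum ≈ 7.868761.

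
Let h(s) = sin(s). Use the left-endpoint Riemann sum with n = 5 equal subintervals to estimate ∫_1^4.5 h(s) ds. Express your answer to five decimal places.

1.35683

Δs = (4.5 − 1)/5 = 0.7.
Left endpoints: 1, 1.7, 2.4, 3.1, 3.8.
h(1) ≈ 0.84147, h(1.7) ≈ 0.99166, h(2.4) ≈ 0.67546, h(3.1) ≈ 0.04158, h(3.8) ≈ -0.61186.
Sum = Δs · [h(1) + h(1.7) + h(2.4) + h(3.1) + h(3.8)].
Sum ≈ 1.35683.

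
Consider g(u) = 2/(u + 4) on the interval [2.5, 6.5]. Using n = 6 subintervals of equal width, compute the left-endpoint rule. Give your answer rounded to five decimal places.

0.99930

Δu = (6.5 − 2.5)/6 = 2/3.
Left endpoints: 2.5, 19/6, 23/6, 4.5, 31/6, 35/6.
g(2.5) = 4/13, g(19/6) = 12/43, g(23/6) = 12/47, g(4.5) = 4/17, g(31/6) = 12/55, g(35/6) = 12/59.
Sum = Δu · [g(2.5) + g(19/6) + g(23/6) + ...].
Sum ≈ 0.99930.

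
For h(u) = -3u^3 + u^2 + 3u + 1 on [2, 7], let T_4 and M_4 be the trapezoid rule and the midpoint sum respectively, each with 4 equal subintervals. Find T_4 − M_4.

T_4 = -1656.015625.
M_4 = -1578.8671875.
T_4 − M_4 = -77.1484375.

-77.1484375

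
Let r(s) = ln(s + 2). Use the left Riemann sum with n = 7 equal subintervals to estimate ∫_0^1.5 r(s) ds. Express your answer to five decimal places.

Δs = (1.5 − 0)/7 = 3/14.
Left endpoints: 0, 3/14, 3/7, 9/14, 6/7, 15/14, 9/7.
r(0) ≈ 0.69315, r(3/14) ≈ 0.79493, r(3/7) ≈ 0.88730, r(9/14) ≈ 0.97186, r(6/7) ≈ 1.04982, r(15/14) ≈ 1.12214, r(9/7) ≈ 1.18958.
Sum = Δs · [r(0) + r(3/14) + r(3/7) + ...].
Sum ≈ 1.43760.

1.43760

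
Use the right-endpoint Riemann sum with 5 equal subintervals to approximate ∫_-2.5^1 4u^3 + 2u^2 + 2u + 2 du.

-5.18

Δu = (1 − (-2.5))/5 = 0.7.
Right endpoints: -1.8, -1.1, -0.4, 0.3, 1.
f(-1.8) = -18.448, f(-1.1) = -3.104, f(-0.4) = 1.264, f(0.3) = 2.888, f(1) = 10.
Sum = Δu · [f(-1.8) + f(-1.1) + f(-0.4) + f(0.3) + f(1)].
Sum = -5.18.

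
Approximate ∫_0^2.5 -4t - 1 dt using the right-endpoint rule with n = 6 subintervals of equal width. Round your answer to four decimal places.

Δt = (2.5 − 0)/6 = 5/12.
Right endpoints: 5/12, 5/6, 1.25, 5/3, 25/12, 2.5.
f(5/12) = -8/3, f(5/6) = -13/3, f(1.25) = -6, f(5/3) = -23/3, f(25/12) = -28/3, f(2.5) = -11.
Sum = Δt · [f(5/12) + f(5/6) + f(1.25) + ...].
Sum ≈ -17.0833.

-17.0833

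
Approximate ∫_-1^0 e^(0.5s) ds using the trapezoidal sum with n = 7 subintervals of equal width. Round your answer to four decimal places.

Δs = (0 − (-1))/7 = 1/7.
f(-1) ≈ 0.6065, f(-6/7) ≈ 0.6514, f(-5/7) ≈ 0.6997, f(-4/7) ≈ 0.7515, f(-3/7) ≈ 0.8071, f(-2/7) ≈ 0.8669, f(-1/7) ≈ 0.9311, f(0) ≈ 1.0000.
T_7 = (Δs/2)·[f(s_0) + 2f(s_1) + ... + 2f(s_{6}) + f(s_7)].
Sum ≈ 0.7873.

0.7873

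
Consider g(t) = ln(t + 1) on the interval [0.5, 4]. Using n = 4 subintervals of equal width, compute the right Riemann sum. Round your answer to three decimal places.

4.436

Δt = (4 − 0.5)/4 = 0.875.
Right endpoints: 1.375, 2.25, 3.125, 4.
g(1.375) ≈ 0.865, g(2.25) ≈ 1.179, g(3.125) ≈ 1.417, g(4) ≈ 1.609.
Sum = Δt · [g(1.375) + g(2.25) + g(3.125) + g(4)].
Sum ≈ 4.436.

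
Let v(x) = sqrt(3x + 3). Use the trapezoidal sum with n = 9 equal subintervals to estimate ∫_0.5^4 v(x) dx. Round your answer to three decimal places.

10.785

Δx = (4 − 0.5)/9 = 7/18.
v(0.5) ≈ 2.121, v(8/9) ≈ 2.380, v(23/18) ≈ 2.614, v(5/3) ≈ 2.828, v(37/18) ≈ 3.028, v(22/9) ≈ 3.215, v(17/6) ≈ 3.391, v(29/9) ≈ 3.559, v(65/18) ≈ 3.719, v(4) ≈ 3.873.
T_9 = (Δx/2)·[v(x_0) + 2v(x_1) + ... + 2v(x_{8}) + v(x_9)].
Sum ≈ 10.785.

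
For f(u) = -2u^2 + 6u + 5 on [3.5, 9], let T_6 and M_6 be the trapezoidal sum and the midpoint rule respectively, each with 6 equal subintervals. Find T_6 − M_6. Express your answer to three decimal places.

-2.311

T_6 ≈ -225.20718.
M_6 ≈ -222.89641.
T_6 − M_6 ≈ -2.311.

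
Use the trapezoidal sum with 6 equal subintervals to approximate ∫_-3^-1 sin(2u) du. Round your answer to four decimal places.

Δu = (-1 − (-3))/6 = 1/3.
f(-3) ≈ 0.2794, f(-8/3) ≈ 0.8133, f(-7/3) ≈ 0.9990, f(-2) ≈ 0.7568, f(-5/3) ≈ 0.1906, f(-4/3) ≈ -0.4573, f(-1) ≈ -0.9093.
T_6 = (Δu/2)·[f(u_0) + 2f(u_1) + ... + 2f(u_{5}) + f(u_6)].
Sum ≈ 0.6625.

0.6625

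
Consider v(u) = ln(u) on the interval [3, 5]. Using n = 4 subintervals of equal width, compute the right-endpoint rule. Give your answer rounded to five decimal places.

Δu = (5 − 3)/4 = 0.5.
Right endpoints: 3.5, 4, 4.5, 5.
v(3.5) ≈ 1.25276, v(4) ≈ 1.38629, v(4.5) ≈ 1.50408, v(5) ≈ 1.60944.
Sum = Δu · [v(3.5) + v(4) + v(4.5) + v(5)].
Sum ≈ 2.87629.

2.87629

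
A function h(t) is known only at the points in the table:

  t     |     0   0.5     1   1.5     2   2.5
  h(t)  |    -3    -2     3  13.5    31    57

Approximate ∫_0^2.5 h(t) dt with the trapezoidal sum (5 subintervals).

36.25

Δt = 0.5.
T_5 = (0.5/2)·[(-3) + 2·(-2) + 2·3 + 2·13.5 + 2·31 + 57] = 36.25.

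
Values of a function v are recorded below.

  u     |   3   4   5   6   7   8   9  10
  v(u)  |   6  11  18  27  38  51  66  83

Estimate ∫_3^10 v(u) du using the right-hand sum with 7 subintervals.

294

Δu = 1.
Sum = 1·[11 + 18 + 27 + 38 + 51 + 66 + 83] = 294.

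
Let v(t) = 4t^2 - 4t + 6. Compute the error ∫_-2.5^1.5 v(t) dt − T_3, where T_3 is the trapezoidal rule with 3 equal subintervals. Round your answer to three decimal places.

-4.741

Exact integral: ∫_-2.5^1.5 v(t) dt ≈ 57.33333.
T_3 ≈ 62.07407.
Error ≈ 57.33333 − 62.07407 ≈ -4.741.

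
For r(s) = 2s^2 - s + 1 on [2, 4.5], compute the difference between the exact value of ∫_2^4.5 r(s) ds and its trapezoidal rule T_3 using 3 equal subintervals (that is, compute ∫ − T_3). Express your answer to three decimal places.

-0.579

Exact integral: ∫_2^4.5 r(s) ds ≈ 49.79167.
T_3 ≈ 50.37037.
Error ≈ 49.79167 − 50.37037 ≈ -0.579.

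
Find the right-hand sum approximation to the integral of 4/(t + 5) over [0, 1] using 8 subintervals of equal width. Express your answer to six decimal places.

Δt = (1 − 0)/8 = 0.125.
Right endpoints: 0.125, 0.25, 0.375, 0.5, 0.625, 0.75, 0.875, 1.
f(0.125) = 32/41, f(0.25) = 16/21, f(0.375) = 32/43, f(0.5) = 8/11, f(0.625) = 32/45, f(0.75) = 16/23, f(0.875) = 32/47, f(1) = 2/3.
Sum = Δt · [f(0.125) + f(0.25) + f(0.375) + ...].
Sum ≈ 0.721017.

0.721017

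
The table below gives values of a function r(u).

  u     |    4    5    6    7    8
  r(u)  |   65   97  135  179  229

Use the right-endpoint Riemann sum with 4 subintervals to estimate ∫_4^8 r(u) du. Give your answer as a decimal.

Δu = 1.
Sum = 1·[97 + 135 + 179 + 229] = 640.

640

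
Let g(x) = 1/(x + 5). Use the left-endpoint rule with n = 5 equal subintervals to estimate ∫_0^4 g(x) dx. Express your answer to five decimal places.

Δx = (4 − 0)/5 = 0.8.
Left endpoints: 0, 0.8, 1.6, 2.4, 3.2.
g(0) = 0.2, g(0.8) = 5/29, g(1.6) = 5/33, g(2.4) = 5/37, g(3.2) = 5/41.
Sum = Δx · [g(0) + g(0.8) + g(1.6) + g(2.4) + g(3.2)].
Sum ≈ 0.62481.

0.62481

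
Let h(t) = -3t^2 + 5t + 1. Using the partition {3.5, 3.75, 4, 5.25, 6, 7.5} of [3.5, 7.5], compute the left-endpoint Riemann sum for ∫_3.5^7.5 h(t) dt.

-201

Subinterval widths: 0.25, 0.25, 1.25, 0.75, 1.5.
Left endpoints: 3.5, 3.75, 4, 5.25, 6.
h(3.5) = -18.25, h(3.75) = -22.4375, h(4) = -27, h(5.25) = -55.4375, h(6) = -77.
Sum = Σ Δt_i · h(t_i).
Sum = -201.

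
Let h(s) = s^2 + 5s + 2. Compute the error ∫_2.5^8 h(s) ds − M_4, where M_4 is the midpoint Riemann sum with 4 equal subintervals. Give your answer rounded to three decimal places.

Exact integral: ∫_2.5^8 h(s) ds ≈ 320.83333.
M_4 ≈ 319.96680.
Error ≈ 320.83333 − 319.96680 ≈ 0.867.

0.867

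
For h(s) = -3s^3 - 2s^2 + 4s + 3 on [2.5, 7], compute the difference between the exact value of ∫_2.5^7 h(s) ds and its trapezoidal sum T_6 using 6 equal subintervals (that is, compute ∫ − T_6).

18.87890625

Exact integral: ∫_2.5^7 h(s) ds = -1890.703125.
T_6 = -1909.58203125.
Error = -1890.703125 − (-1909.58203125) = 18.87890625.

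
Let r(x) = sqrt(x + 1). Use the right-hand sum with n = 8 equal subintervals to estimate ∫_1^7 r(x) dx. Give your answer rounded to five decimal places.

Δx = (7 − 1)/8 = 0.75.
Right endpoints: 1.75, 2.5, 3.25, 4, 4.75, 5.5, 6.25, 7.
r(1.75) ≈ 1.65831, r(2.5) ≈ 1.87083, r(3.25) ≈ 2.06155, r(4) ≈ 2.23607, r(4.75) ≈ 2.39792, r(5.5) ≈ 2.54951, r(6.25) ≈ 2.69258, r(7) ≈ 2.82843.
Sum = Δx · [r(1.75) + r(2.5) + r(3.25) + ...].
Sum ≈ 13.72140.

13.72140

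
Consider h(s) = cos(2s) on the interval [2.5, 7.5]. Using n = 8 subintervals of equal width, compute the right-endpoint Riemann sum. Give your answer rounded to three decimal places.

Δs = (7.5 − 2.5)/8 = 0.625.
Right endpoints: 3.125, 3.75, 4.375, 5, 5.625, 6.25, 6.875, 7.5.
h(3.125) ≈ 0.999, h(3.75) ≈ 0.347, h(4.375) ≈ -0.781, h(5) ≈ -0.839, h(5.625) ≈ 0.252, h(6.25) ≈ 0.998, h(6.875) ≈ 0.378, h(7.5) ≈ -0.760.
Sum = Δs · [h(3.125) + h(3.75) + h(4.375) + ...].
Sum ≈ 0.371.

0.371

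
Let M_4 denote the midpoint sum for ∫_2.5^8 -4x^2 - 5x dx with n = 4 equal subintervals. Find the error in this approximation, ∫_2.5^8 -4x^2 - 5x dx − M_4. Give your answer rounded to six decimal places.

-3.466146

Exact integral: ∫_2.5^8 f(x) dx ≈ -806.20833333.
M_4 = -802.7421875.
Error ≈ -806.20833333 − (-802.7421875) ≈ -3.466146.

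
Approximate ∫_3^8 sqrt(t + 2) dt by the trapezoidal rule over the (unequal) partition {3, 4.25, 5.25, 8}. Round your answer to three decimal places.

13.607

Subinterval widths: 1.25, 1, 2.75.
f(3) ≈ 2.236, f(4.25) ≈ 2.500, f(5.25) ≈ 2.693, f(8) ≈ 3.162.
On each subinterval the trapezoid contributes (Δt_i/2)·[f(t_{i-1}) + f(t_i)].
Sum ≈ 13.607.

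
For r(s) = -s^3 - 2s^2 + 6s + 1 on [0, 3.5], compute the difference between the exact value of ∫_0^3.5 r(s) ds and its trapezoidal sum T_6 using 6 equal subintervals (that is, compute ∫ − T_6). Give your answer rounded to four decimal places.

Exact integral: ∫_0^3.5 r(s) ds ≈ -25.848958.
T_6 ≈ -27.288050.
Error ≈ -25.848958 − (-27.288050) ≈ 1.4391.

1.4391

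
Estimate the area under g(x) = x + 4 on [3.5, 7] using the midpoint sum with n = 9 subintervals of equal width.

32.375

Δx = (7 − 3.5)/9 = 7/18.
Midpoints: 133/36, 49/12, 161/36, 175/36, 5.25, 203/36, 217/36, 77/12, 245/36.
g(133/36) = 277/36, g(49/12) = 97/12, g(161/36) = 305/36, g(175/36) = 319/36, g(5.25) = 9.25, g(203/36) = 347/36, g(217/36) = 361/36, g(77/12) = 125/12, g(245/36) = 389/36.
Sum = Δx · [g(133/36) + g(49/12) + g(161/36) + ...].
Sum = 32.375.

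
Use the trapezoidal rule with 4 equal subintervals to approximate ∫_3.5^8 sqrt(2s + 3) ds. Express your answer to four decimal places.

Δs = (8 − 3.5)/4 = 1.125.
f(3.5) ≈ 3.1623, f(4.625) ≈ 3.5000, f(5.75) ≈ 3.8079, f(6.875) ≈ 4.0927, f(8) ≈ 4.3589.
T_4 = (Δs/2)·[f(s_0) + 2f(s_1) + 2f(s_2) + 2f(s_3) + f(s_4)].
Sum ≈ 17.0563.

17.0563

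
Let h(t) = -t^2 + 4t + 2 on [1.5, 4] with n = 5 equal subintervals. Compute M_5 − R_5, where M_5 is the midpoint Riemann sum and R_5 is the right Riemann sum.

M_5 = 12.34375.
R_5 = 11.25.
M_5 − R_5 = 1.09375.

1.09375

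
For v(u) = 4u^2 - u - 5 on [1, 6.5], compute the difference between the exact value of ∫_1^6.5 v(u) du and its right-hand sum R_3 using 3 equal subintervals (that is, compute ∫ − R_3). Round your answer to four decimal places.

Exact integral: ∫_1^6.5 v(u) du ≈ 316.708333.
R_3 ≈ 475.240741.
Error ≈ 316.708333 − 475.240741 ≈ -158.5324.

-158.5324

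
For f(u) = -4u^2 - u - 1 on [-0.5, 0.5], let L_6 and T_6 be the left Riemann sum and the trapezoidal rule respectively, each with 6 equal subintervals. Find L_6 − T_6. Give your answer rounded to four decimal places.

0.0833

L_6 ≈ -1.268519.
T_6 ≈ -1.351852.
L_6 − T_6 ≈ 0.0833.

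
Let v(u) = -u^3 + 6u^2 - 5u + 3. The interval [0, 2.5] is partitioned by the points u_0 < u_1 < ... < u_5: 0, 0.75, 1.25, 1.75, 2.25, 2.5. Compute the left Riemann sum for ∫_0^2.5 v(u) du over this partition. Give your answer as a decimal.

Subinterval widths: 0.75, 0.5, 0.5, 0.5, 0.25.
Left endpoints: 0, 0.75, 1.25, 1.75, 2.25.
v(0) = 3, v(0.75) = 2.203125, v(1.25) = 4.171875, v(1.75) = 7.265625, v(2.25) = 10.734375.
Sum = Σ Δu_i · v(u_i).
Sum = 11.75390625.

11.75390625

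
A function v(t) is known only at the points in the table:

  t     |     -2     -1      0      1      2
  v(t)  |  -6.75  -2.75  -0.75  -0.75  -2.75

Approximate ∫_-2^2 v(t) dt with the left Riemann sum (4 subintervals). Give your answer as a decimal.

Δt = 1.
Sum = 1·[(-6.75) + (-2.75) + (-0.75) + (-0.75)] = -11.

-11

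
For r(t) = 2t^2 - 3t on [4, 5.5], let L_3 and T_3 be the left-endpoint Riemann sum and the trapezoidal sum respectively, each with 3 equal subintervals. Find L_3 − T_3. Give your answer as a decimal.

-6

L_3 = 41.
T_3 = 47.
L_3 − T_3 = -6.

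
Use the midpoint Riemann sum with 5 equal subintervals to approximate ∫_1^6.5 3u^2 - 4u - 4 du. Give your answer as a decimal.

167.46125

Δu = (6.5 − 1)/5 = 1.1.
Midpoints: 1.55, 2.65, 3.75, 4.85, 5.95.
f(1.55) = -2.9925, f(2.65) = 6.4675, f(3.75) = 23.1875, f(4.85) = 47.1675, f(5.95) = 78.4075.
Sum = Δu · [f(1.55) + f(2.65) + f(3.75) + f(4.85) + f(5.95)].
Sum = 167.46125.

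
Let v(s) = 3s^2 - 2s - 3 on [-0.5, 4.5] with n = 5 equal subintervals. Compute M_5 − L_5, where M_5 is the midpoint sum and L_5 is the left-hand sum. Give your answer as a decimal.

21.25

M_5 = 55.
L_5 = 33.75.
M_5 − L_5 = 21.25.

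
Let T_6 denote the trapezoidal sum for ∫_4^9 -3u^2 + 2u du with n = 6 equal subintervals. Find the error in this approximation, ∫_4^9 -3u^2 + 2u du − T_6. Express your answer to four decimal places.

1.7361

Exact integral: ∫_4^9 f(u) du = -600.
T_6 ≈ -601.736111.
Error ≈ -600 − (-601.736111) ≈ 1.7361.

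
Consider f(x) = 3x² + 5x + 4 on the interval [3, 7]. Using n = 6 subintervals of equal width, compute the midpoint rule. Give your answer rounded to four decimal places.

431.5556

Δx = (7 − 3)/6 = 2/3.
Midpoints: 10/3, 4, 14/3, 16/3, 6, 20/3.
f(10/3) = 54, f(4) = 72, f(14/3) = 278/3, f(16/3) = 116, f(6) = 142, f(20/3) = 512/3.
Sum = Δx · [f(10/3) + f(4) + f(14/3) + ...].
Sum ≈ 431.5556.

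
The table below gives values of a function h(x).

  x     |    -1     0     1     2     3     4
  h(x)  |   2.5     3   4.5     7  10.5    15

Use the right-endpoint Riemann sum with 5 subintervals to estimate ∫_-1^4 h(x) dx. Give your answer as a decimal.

40

Δx = 1.
Sum = 1·[3 + 4.5 + 7 + 10.5 + 15] = 40.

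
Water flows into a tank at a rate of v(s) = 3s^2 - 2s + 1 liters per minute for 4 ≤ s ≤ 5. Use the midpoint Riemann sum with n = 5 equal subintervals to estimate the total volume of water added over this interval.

Δs = (5 − 4)/5 = 0.2.
Midpoints: 4.1, 4.3, 4.5, 4.7, 4.9.
v(4.1) = 43.23, v(4.3) = 47.87, v(4.5) = 52.75, v(4.7) = 57.87, v(4.9) = 63.23.
Sum = Δs · [v(4.1) + v(4.3) + v(4.5) + v(4.7) + v(4.9)].
Sum = 52.99.

52.99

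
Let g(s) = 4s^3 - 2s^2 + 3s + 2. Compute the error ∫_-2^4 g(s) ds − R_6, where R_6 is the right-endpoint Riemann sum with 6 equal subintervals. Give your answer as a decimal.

Exact integral: ∫_-2^4 g(s) ds = 222.
R_6 = 373.
Error = 222 − 373 = -151.

-151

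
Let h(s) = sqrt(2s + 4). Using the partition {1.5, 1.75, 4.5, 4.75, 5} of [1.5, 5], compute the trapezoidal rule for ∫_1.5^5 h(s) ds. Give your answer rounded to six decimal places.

11.233231

Subinterval widths: 0.25, 2.75, 0.25, 0.25.
h(1.5) ≈ 2.645751, h(1.75) ≈ 2.738613, h(4.5) ≈ 3.605551, h(4.75) ≈ 3.674235, h(5) ≈ 3.741657.
On each subinterval the trapezoid contributes (Δs_i/2)·[h(s_{i-1}) + h(s_i)].
Sum ≈ 11.233231.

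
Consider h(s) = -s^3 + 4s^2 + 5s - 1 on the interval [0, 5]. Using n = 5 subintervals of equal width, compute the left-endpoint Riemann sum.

65

Δs = (5 − 0)/5 = 1.
Left endpoints: 0, 1, 2, 3, 4.
h(0) = -1, h(1) = 7, h(2) = 17, h(3) = 23, h(4) = 19.
Sum = Δs · [h(0) + h(1) + h(2) + h(3) + h(4)].
Sum = 65.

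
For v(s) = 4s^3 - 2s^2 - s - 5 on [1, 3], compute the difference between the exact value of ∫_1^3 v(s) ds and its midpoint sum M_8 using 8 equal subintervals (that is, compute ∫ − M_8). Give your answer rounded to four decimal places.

0.2292

Exact integral: ∫_1^3 v(s) ds ≈ 48.666667.
M_8 = 48.4375.
Error ≈ 48.666667 − 48.4375 ≈ 0.2292.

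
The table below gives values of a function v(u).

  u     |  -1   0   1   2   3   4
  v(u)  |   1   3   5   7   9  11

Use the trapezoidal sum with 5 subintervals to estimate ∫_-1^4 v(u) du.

Δu = 1.
T_5 = (1/2)·[1 + 2·3 + 2·5 + 2·7 + 2·9 + 11] = 30.

30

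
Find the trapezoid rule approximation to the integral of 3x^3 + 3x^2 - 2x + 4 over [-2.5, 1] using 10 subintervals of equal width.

Δx = (1 − (-2.5))/10 = 0.35.
f(-2.5) = -19.125, f(-2.15) = -7.647625, f(-1.8) = -0.176, f(-1.45) = 4.061625, f(-1.1) = 5.837, f(-0.75) = 5.921875, f(-0.4) = 5.088, f(-0.05) = 4.107125, f(0.3) = 3.751, f(0.65) = 4.791375, f(1) = 8.
T_10 = (Δx/2)·[f(x_0) + 2f(x_1) + ... + 2f(x_{9}) + f(x_10)].
Sum = 7.06015625.

7.06015625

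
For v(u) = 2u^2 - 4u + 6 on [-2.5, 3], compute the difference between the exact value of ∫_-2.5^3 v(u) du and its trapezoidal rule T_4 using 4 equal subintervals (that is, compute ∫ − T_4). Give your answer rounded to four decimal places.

-3.4661

Exact integral: ∫_-2.5^3 v(u) du ≈ 55.916667.
T_4 = 59.3828125.
Error ≈ 55.916667 − 59.3828125 ≈ -3.4661.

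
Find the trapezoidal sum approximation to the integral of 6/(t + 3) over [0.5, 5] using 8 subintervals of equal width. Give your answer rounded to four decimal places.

4.9705

Δt = (5 − 0.5)/8 = 0.5625.
f(0.5) = 12/7, f(1.0625) = 96/65, f(1.625) = 48/37, f(2.1875) = 96/83, f(2.75) = 24/23, f(3.3125) = 96/101, f(3.875) = 48/55, f(4.4375) = 96/119, f(5) = 0.75.
T_8 = (Δt/2)·[f(t_0) + 2f(t_1) + ... + 2f(t_{7}) + f(t_8)].
Sum ≈ 4.9705.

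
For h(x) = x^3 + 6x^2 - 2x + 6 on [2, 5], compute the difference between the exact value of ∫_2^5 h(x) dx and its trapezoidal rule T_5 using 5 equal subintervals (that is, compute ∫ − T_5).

Exact integral: ∫_2^5 h(x) dx = 383.25.
T_5 = 386.22.
Error = 383.25 − 386.22 = -2.97.

-2.97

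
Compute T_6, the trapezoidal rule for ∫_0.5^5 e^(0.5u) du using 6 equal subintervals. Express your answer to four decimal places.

22.0518

Δu = (5 − 0.5)/6 = 0.75.
f(0.5) ≈ 1.2840, f(1.25) ≈ 1.8682, f(2) ≈ 2.7183, f(2.75) ≈ 3.9551, f(3.5) ≈ 5.7546, f(4.25) ≈ 8.3729, f(5) ≈ 12.1825.
T_6 = (Δu/2)·[f(u_0) + 2f(u_1) + ... + 2f(u_{5}) + f(u_6)].
Sum ≈ 22.0518.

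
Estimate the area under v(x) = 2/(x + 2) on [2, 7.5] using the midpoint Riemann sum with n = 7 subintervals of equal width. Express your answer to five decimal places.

Δx = (7.5 − 2)/7 = 11/14.
Midpoints: 67/28, 89/28, 111/28, 4.75, 155/28, 177/28, 199/28.
v(67/28) = 56/123, v(89/28) = 56/145, v(111/28) = 56/167, v(4.75) = 8/27, v(155/28) = 56/211, v(177/28) = 56/233, v(199/28) = 56/255.
Sum = Δx · [v(67/28) + v(89/28) + v(111/28) + ...].
Sum ≈ 1.72737.

1.72737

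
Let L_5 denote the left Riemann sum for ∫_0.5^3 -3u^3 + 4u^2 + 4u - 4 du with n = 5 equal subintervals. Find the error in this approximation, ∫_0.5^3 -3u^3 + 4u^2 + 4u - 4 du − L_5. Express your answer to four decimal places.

Exact integral: ∫_0.5^3 f(u) du ≈ -17.369792.
L_5 = -9.6875.
Error ≈ -17.369792 − (-9.6875) ≈ -7.6823.

-7.6823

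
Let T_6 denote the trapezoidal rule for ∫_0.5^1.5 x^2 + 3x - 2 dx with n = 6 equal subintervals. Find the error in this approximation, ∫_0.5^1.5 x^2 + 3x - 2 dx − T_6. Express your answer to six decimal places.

Exact integral: ∫_0.5^1.5 f(x) dx ≈ 2.08333333.
T_6 ≈ 2.08796296.
Error ≈ 2.08333333 − 2.08796296 ≈ -0.004630.

-0.004630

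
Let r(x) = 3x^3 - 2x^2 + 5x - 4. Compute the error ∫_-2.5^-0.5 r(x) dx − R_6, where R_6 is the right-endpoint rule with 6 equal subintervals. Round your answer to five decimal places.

Exact integral: ∫_-2.5^-0.5 r(x) dx ≈ -62.5833333.
R_6 ≈ -51.7407407.
Error ≈ -62.5833333 − (-51.7407407) ≈ -10.84259.

-10.84259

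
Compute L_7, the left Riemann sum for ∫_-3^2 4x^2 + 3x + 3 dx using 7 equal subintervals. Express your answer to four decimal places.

Δx = (2 − (-3))/7 = 5/7.
Left endpoints: -3, -16/7, -11/7, -6/7, -1/7, 4/7, 9/7.
f(-3) = 30, f(-16/7) = 835/49, f(-11/7) = 400/49, f(-6/7) = 165/49, f(-1/7) = 130/49, f(4/7) = 295/49, f(9/7) = 660/49.
Sum = Δx · [f(-3) + f(-16/7) + f(-11/7) + ...].
Sum ≈ 57.6531.

57.6531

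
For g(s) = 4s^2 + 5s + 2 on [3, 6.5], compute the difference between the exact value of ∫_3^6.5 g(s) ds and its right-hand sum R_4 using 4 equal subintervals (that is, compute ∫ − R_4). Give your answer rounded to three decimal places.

Exact integral: ∫_3^6.5 g(s) ds ≈ 420.29167.
R_4 = 487.921875.
Error ≈ 420.29167 − 487.921875 ≈ -67.630.

-67.630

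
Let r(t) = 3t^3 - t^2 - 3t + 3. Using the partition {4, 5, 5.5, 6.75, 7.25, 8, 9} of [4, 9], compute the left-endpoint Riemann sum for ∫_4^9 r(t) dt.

3590.07421875

Subinterval widths: 1, 0.5, 1.25, 0.5, 0.75, 1.
Left endpoints: 4, 5, 5.5, 6.75, 7.25, 8.
r(4) = 167, r(5) = 338, r(5.5) = 455.375, r(6.75) = 859.828125, r(7.25) = 1071.921875, r(8) = 1451.
Sum = Σ Δt_i · r(t_i).
Sum = 3590.07421875.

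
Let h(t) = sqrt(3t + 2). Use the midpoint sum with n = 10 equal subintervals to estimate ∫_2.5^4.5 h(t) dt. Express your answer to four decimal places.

7.0541

Δt = (4.5 − 2.5)/10 = 0.2.
Midpoints: 2.6, 2.8, 3, 3.2, 3.4, 3.6, 3.8, 4, 4.2, 4.4.
h(2.6) ≈ 3.1305, h(2.8) ≈ 3.2249, h(3) ≈ 3.3166, h(3.2) ≈ 3.4059, h(3.4) ≈ 3.4928, h(3.6) ≈ 3.5777, h(3.8) ≈ 3.6606, h(4) ≈ 3.7417, h(4.2) ≈ 3.8210, h(4.4) ≈ 3.8987.
Sum = Δt · [h(2.6) + h(2.8) + h(3) + ...].
Sum ≈ 7.0541.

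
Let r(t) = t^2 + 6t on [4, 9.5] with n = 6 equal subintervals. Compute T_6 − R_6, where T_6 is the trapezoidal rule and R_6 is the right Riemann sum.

T_6 ≈ 487.978588.
R_6 ≈ 537.134838.
T_6 − R_6 = -49.15625.

-49.15625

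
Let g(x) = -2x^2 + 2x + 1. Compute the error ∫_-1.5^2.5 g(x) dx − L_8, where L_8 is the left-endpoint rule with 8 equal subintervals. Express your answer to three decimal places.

Exact integral: ∫_-1.5^2.5 g(x) dx ≈ -4.66667.
L_8 = -5.
Error ≈ -4.66667 − (-5) ≈ 0.333.

0.333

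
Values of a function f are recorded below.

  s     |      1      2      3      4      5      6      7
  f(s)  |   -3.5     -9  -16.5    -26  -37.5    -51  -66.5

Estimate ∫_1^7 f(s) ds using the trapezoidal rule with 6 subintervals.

-175

Δs = 1.
T_6 = (1/2)·[(-3.5) + 2·(-9) + 2·(-16.5) + 2·(-26) + 2·(-37.5) + 2·(-51) + (-66.5)] = -175.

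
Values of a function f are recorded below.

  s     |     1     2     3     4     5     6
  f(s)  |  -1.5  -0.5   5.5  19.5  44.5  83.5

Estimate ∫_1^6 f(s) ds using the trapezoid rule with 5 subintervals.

Δs = 1.
T_5 = (1/2)·[(-1.5) + 2·(-0.5) + 2·5.5 + 2·19.5 + 2·44.5 + 83.5] = 110.

110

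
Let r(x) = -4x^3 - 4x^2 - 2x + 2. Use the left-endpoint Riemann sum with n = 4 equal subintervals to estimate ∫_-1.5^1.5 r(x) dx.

Δx = (1.5 − (-1.5))/4 = 0.75.
Left endpoints: -1.5, -0.75, 0, 0.75.
r(-1.5) = 9.5, r(-0.75) = 2.9375, r(0) = 2, r(0.75) = -3.4375.
Sum = Δx · [r(-1.5) + r(-0.75) + r(0) + r(0.75)].
Sum = 8.25.

8.25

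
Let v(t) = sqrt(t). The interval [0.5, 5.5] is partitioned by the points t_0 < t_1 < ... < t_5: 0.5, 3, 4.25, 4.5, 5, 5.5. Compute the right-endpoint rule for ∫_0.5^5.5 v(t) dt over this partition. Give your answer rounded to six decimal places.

Subinterval widths: 2.5, 1.25, 0.25, 0.5, 0.5.
Right endpoints: 3, 4.25, 4.5, 5, 5.5.
v(3) ≈ 1.732051, v(4.25) ≈ 2.061553, v(4.5) ≈ 2.121320, v(5) ≈ 2.236068, v(5.5) ≈ 2.345208.
Sum = Σ Δt_i · v(t_i).
Sum ≈ 9.728036.

9.728036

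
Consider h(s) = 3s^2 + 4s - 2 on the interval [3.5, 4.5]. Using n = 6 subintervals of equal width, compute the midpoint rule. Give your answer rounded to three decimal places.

62.243

Δs = (4.5 − 3.5)/6 = 1/6.
Midpoints: 43/12, 3.75, 47/12, 49/12, 4.25, 53/12.
h(43/12) = 2441/48, h(3.75) = 55.1875, h(47/12) = 59.6875, h(49/12) = 3089/48, h(4.25) = 69.1875, h(53/12) = 74.1875.
Sum = Δs · [h(43/12) + h(3.75) + h(47/12) + ...].
Sum ≈ 62.243.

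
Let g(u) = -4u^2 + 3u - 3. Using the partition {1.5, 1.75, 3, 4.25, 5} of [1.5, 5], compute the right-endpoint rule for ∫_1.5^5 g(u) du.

Subinterval widths: 0.25, 1.25, 1.25, 0.75.
Right endpoints: 1.75, 3, 4.25, 5.
g(1.75) = -10, g(3) = -30, g(4.25) = -62.5, g(5) = -88.
Sum = Σ Δu_i · g(u_i).
Sum = -184.125.

-184.125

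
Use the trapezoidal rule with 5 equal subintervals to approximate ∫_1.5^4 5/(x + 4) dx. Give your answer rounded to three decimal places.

Δx = (4 − 1.5)/5 = 0.5.
f(1.5) = 10/11, f(2) = 5/6, f(2.5) = 10/13, f(3) = 5/7, f(3.5) = 2/3, f(4) = 0.625.
T_5 = (Δx/2)·[f(x_0) + 2f(x_1) + ... + 2f(x_{4}) + f(x_5)].
Sum ≈ 1.875.

1.875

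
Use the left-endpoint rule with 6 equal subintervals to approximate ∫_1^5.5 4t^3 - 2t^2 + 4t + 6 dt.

672.046875

Δt = (5.5 − 1)/6 = 0.75.
Left endpoints: 1, 1.75, 2.5, 3.25, 4, 4.75.
f(1) = 12, f(1.75) = 28.3125, f(2.5) = 66, f(3.25) = 135.1875, f(4) = 246, f(4.75) = 408.5625.
Sum = Δt · [f(1) + f(1.75) + f(2.5) + ...].
Sum = 672.046875.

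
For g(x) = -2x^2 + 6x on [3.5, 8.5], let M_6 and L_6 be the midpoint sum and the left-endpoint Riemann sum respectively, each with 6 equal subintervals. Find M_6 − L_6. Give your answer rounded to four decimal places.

-35.7639

M_6 ≈ -200.254630.
L_6 ≈ -164.490741.
M_6 − L_6 ≈ -35.7639.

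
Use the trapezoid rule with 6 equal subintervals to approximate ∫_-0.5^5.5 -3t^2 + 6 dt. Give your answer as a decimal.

Δt = (5.5 − (-0.5))/6 = 1.
f(-0.5) = 5.25, f(0.5) = 5.25, f(1.5) = -0.75, f(2.5) = -12.75, f(3.5) = -30.75, f(4.5) = -54.75, f(5.5) = -84.75.
T_6 = (Δt/2)·[f(t_0) + 2f(t_1) + ... + 2f(t_{5}) + f(t_6)].
Sum = -133.5.

-133.5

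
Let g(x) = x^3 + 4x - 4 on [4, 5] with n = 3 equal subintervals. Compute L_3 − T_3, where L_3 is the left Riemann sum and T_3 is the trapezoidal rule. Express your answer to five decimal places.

-10.83333

L_3 ≈ 95.6666667.
T_3 = 106.5.
L_3 − T_3 ≈ -10.83333.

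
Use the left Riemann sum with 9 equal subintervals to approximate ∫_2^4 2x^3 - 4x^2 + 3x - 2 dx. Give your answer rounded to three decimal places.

51.786

Δx = (4 − 2)/9 = 2/9.
Left endpoints: 2, 20/9, 22/9, 8/3, 26/9, 28/9, 10/3, 32/9, 34/9.
f(2) = 4, f(20/9) = 5002/729, f(22/9) = 7760/729, f(8/3) = 418/27, f(26/9) = 15676/729, f(28/9) = 21026/729, f(10/3) = 1016/27, f(32/9) = 34990/729, f(34/9) = 43796/729.
Sum = Δx · [f(2) + f(20/9) + f(22/9) + ...].
Sum ≈ 51.786.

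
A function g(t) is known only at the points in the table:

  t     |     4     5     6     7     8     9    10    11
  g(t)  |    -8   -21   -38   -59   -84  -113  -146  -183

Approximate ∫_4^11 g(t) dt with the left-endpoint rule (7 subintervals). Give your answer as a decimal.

Δt = 1.
Sum = 1·[(-8) + (-21) + (-38) + (-59) + (-84) + (-113) + (-146)] = -469.

-469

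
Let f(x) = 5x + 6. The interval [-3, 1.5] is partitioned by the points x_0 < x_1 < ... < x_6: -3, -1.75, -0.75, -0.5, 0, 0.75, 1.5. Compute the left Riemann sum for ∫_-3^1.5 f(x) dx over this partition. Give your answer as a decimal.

Subinterval widths: 1.25, 1, 0.25, 0.5, 0.75, 0.75.
Left endpoints: -3, -1.75, -0.75, -0.5, 0, 0.75.
f(-3) = -9, f(-1.75) = -2.75, f(-0.75) = 2.25, f(-0.5) = 3.5, f(0) = 6, f(0.75) = 9.75.
Sum = Σ Δx_i · f(x_i).
Sum = 0.125.

0.125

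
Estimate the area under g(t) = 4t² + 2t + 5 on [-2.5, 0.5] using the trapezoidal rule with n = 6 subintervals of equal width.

Δt = (0.5 − (-2.5))/6 = 0.5.
g(-2.5) = 25, g(-2) = 17, g(-1.5) = 11, g(-1) = 7, g(-0.5) = 5, g(0) = 5, g(0.5) = 7.
T_6 = (Δt/2)·[g(t_0) + 2g(t_1) + ... + 2g(t_{5}) + g(t_6)].
Sum = 30.5.

30.5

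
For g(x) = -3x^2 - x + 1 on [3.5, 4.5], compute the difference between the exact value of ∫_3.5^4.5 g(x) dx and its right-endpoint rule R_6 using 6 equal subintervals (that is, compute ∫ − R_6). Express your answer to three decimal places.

Exact integral: ∫_3.5^4.5 g(x) dx = -51.25.
R_6 ≈ -53.34722.
Error ≈ -51.25 − (-53.34722) ≈ 2.097.

2.097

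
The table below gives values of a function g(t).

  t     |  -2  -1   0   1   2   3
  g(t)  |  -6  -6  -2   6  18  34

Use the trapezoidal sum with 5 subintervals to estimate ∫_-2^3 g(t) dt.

30

Δt = 1.
T_5 = (1/2)·[(-6) + 2·(-6) + 2·(-2) + 2·6 + 2·18 + 34] = 30.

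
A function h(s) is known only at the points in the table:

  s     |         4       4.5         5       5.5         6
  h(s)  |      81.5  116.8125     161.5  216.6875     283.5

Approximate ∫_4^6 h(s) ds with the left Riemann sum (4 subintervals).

288.25

Δs = 0.5.
Sum = 0.5·[81.5 + 116.8125 + 161.5 + 216.6875] = 288.25.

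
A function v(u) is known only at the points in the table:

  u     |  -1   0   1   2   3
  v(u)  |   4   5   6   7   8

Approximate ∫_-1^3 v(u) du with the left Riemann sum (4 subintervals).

22

Δu = 1.
Sum = 1·[4 + 5 + 6 + 7] = 22.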